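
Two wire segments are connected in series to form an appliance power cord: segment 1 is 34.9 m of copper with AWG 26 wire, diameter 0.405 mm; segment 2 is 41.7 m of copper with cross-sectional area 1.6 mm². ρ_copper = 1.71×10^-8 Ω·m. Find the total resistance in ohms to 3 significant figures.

Segment 1: A = π(0.405/2 mm)² = π(2.0250e-04 m)² = 1.288e-07 m²
R₁ = ρL/A = (1.71×10^-8)(34.9)/(1.288e-07) = 4.633 Ω
Segment 2: A = 1.6 mm² = 1.600e-06 m²
R₂ = (1.71×10^-8)(41.7)/(1.600e-06) = 0.4457 Ω
R = R₁ + R₂ = 5.08 Ω

5.08 Ω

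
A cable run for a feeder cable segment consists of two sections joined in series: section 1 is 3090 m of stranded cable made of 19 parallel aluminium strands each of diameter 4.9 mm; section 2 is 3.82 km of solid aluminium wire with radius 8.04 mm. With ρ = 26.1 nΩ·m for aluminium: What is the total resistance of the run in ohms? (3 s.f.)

0.716 Ω

ρ = 26.1 nΩ·m = 2.61×10^-8 Ω·m
Section 1: A_strand = π(2.4500e-03)² = 1.886e-05 m²; R₁ = ρL/(N·A_s) = (2.61×10^-8)(3090)/(19×1.886e-05) = 0.2251 Ω
Section 2: A = πr² = π(8.0400e-03 m)² = 2.031e-04 m²
R₂ = (2.61×10^-8)(3820)/(2.031e-04) = 0.491 Ω
R = R₁ + R₂ = 0.716 Ω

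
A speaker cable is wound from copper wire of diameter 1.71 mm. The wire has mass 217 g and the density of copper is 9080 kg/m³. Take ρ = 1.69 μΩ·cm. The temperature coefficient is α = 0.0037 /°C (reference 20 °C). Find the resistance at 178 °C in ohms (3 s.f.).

0.121 Ω

ρ = 1.69 μΩ·cm = 1.69×10^-8 Ω·m
A = π(d/2)² = π(8.5500e-04 m)² = 2.2966e-06 m²
L = m/(density·A) = 0.217/(9080×2.2966e-06) = 10.41 m
R = ρL/A = (1.69×10^-8)(10.41)/(2.2966e-06) = 0.07658 Ω
R(178 °C) = 0.07658 × (1 + 0.0037×158) = 0.121 Ω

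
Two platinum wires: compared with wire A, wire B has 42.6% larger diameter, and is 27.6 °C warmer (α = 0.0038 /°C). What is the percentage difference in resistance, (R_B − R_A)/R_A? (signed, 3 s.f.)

R ∝ ρL/d² with ρ ∝ (1+αΔT), so R_B/R_A = (1 + 42.6/100)⁻² × (1 + 0.0038×27.6)
= 0.4918 × 1.105 = 0.5433
(R_B − R_A)/R_A = 0.5433 − 1 = -45.7%

-45.7%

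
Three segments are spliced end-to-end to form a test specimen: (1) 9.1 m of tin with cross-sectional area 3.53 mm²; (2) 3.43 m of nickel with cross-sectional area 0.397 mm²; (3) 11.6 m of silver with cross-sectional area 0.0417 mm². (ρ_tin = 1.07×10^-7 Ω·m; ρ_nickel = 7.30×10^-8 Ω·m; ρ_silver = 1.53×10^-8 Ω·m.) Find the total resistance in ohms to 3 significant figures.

5.16 Ω

Seg 1: A = 3.53 mm² = 3.530e-06 m²
R_1 = (1.07×10^-7)(9.1)/(3.530e-06) = 0.2758 Ω
Seg 2: A = 0.397 mm² = 3.970e-07 m²
R_2 = (7.30×10^-8)(3.43)/(3.970e-07) = 0.6307 Ω
Seg 3: A = 0.0417 mm² = 4.170e-08 m²
R_3 = (1.53×10^-8)(11.6)/(4.170e-08) = 4.256 Ω
R_total = R_1 + R_2 + R_3 = 5.16 Ω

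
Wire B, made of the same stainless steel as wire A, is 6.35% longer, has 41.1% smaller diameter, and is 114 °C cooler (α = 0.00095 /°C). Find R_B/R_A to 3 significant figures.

2.73

R ∝ ρL/d² with ρ ∝ (1+αΔT), so R_B/R_A = (1 + 6.35/100) × (1 − 41.1/100)⁻² × (1 − 0.00095×114)
= 1.063 × 2.882 × 0.8917 = 2.73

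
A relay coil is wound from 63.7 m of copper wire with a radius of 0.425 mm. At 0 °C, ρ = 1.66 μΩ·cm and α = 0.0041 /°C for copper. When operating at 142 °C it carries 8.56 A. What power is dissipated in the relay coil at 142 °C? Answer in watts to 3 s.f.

216 W

ρ = 1.66 μΩ·cm = 1.66×10^-8 Ω·m
A = πr² = π(4.2500e-04 m)² = 5.675e-07 m²
R₍0₎ = ρL/A = (1.66×10^-8)(63.7)/(5.675e-07) = 1.863 Ω
R₍142₎ = R₍0₎(1 + αΔT) = 1.863 × (1 + 0.0041×142) = 2.948 Ω
P = I²R = (8.56)² × 2.948 = 216 W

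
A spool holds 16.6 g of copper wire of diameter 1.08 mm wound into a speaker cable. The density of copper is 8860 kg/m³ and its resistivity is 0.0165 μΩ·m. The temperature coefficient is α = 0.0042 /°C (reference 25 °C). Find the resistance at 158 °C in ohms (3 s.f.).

0.0574 Ω

ρ = 0.0165 μΩ·m = 1.65×10^-8 Ω·m
A = π(d/2)² = π(5.4000e-04 m)² = 9.1609e-07 m²
L = m/(density·A) = 0.0166/(8860×9.1609e-07) = 2.045 m
R = ρL/A = (1.65×10^-8)(2.045)/(9.1609e-07) = 0.03684 Ω
R(158 °C) = 0.03684 × (1 + 0.0042×133) = 0.0574 Ω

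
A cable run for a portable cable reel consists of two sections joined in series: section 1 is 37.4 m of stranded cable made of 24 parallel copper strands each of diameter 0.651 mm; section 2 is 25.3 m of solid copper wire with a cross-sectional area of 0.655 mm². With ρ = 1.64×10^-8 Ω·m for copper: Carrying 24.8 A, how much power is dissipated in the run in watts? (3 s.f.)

437 W

Section 1: A_strand = π(3.2550e-04)² = 3.329e-07 m²; R₁ = ρL/(N·A_s) = (1.64×10^-8)(37.4)/(24×3.329e-07) = 0.07678 Ω
Section 2: A = 0.655 mm² = 6.550e-07 m²
R₂ = (1.64×10^-8)(25.3)/(6.550e-07) = 0.6335 Ω
R = R₁ + R₂ = 0.7102 Ω
P = I²R = (24.8)² × 0.7102 = 437 W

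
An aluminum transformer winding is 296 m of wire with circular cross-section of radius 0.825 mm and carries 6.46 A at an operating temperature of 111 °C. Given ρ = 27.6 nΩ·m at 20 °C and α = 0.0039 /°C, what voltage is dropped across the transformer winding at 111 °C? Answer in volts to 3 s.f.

33.4 V

ρ = 27.6 nΩ·m = 2.76×10^-8 Ω·m
A = πr² = π(8.2500e-04 m)² = 2.138e-06 m²
R₍20₎ = ρL/A = (2.76×10^-8)(296)/(2.138e-06) = 3.821 Ω
R₍111₎ = R₍20₎(1 + αΔT) = 3.821 × (1 + 0.0039×91) = 5.177 Ω
V = IR = 6.46 × 5.177 = 33.4 V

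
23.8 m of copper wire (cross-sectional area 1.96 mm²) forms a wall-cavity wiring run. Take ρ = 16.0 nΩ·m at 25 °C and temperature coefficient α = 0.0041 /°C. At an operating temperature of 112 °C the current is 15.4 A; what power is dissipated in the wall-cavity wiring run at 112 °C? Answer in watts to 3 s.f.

62.5 W

ρ = 16.0 nΩ·m = 1.60×10^-8 Ω·m
A = 1.96 mm² = 1.960e-06 m²
R₍25₎ = ρL/A = (1.60×10^-8)(23.8)/(1.960e-06) = 0.1943 Ω
R₍112₎ = R₍25₎(1 + αΔT) = 0.1943 × (1 + 0.0041×87) = 0.2636 Ω
P = I²R = (15.4)² × 0.2636 = 62.5 W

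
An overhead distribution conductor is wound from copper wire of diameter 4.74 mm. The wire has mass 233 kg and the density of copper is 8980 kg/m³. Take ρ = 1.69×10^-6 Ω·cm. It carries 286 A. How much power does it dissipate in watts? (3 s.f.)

ρ = 1.69×10^-6 Ω·cm = 1.69×10^-8 Ω·m
A = π(d/2)² = π(2.3700e-03 m)² = 1.7646e-05 m²
L = m/(density·A) = 233/(8980×1.7646e-05) = 1470 m
R = ρL/A = (1.69×10^-8)(1470)/(1.7646e-05) = 1.408 Ω
P = I²R = (286)² × 1.408 = 1.15×10^5 W

1.15×10^5 W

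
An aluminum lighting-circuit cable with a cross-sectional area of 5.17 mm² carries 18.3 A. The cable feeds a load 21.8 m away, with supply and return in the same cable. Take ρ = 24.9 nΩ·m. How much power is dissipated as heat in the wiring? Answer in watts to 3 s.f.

70.3 W

ρ = 24.9 nΩ·m = 2.49×10^-8 Ω·m
A = 5.17 mm² = 5.170e-06 m²
Total conductor length (both ways) L = 2 × 21.8 = 43.6 m
R = ρL/A = (2.49×10^-8)(43.6)/(5.170e-06) = 0.21 Ω
P = I²R = (18.3)² × 0.21 = 70.3 W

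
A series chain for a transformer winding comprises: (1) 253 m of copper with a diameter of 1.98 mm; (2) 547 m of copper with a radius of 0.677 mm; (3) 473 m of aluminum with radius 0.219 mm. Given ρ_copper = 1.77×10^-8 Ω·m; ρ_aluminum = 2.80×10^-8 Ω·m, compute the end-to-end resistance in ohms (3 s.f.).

96.1 Ω

Seg 1: A = π(d/2)² = π(9.9000e-04 m)² = 3.079e-06 m²
R_1 = (1.77×10^-8)(253)/(3.079e-06) = 1.454 Ω
Seg 2: A = πr² = π(6.7700e-04 m)² = 1.440e-06 m²
R_2 = (1.77×10^-8)(547)/(1.440e-06) = 6.724 Ω
Seg 3: A = πr² = π(2.1900e-04 m)² = 1.507e-07 m²
R_3 = (2.80×10^-8)(473)/(1.507e-07) = 87.9 Ω
R_total = R_1 + R_2 + R_3 = 96.1 Ω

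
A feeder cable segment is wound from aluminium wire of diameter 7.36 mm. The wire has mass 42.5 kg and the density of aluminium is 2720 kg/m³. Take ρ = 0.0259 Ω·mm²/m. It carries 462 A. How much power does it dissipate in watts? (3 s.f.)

47700 W

ρ = 0.0259 Ω·mm²/m = 2.59×10^-8 Ω·m
A = π(d/2)² = π(3.6800e-03 m)² = 4.2545e-05 m²
L = m/(density·A) = 42.5/(2720×4.2545e-05) = 367.3 m
R = ρL/A = (2.59×10^-8)(367.3)/(4.2545e-05) = 0.2236 Ω
P = I²R = (462)² × 0.2236 = 47700 W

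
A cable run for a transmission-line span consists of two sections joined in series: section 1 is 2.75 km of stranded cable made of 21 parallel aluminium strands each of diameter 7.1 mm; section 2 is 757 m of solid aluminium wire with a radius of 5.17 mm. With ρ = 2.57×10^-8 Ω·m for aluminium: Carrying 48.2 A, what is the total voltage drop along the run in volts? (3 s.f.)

Section 1: A_strand = π(3.5500e-03)² = 3.959e-05 m²; R₁ = ρL/(N·A_s) = (2.57×10^-8)(2750)/(21×3.959e-05) = 0.085 Ω
Section 2: A = πr² = π(5.1700e-03 m)² = 8.397e-05 m²
R₂ = (2.57×10^-8)(757)/(8.397e-05) = 0.2317 Ω
R = R₁ + R₂ = 0.3167 Ω
V = IR = 48.2 × 0.3167 = 15.3 V

15.3 V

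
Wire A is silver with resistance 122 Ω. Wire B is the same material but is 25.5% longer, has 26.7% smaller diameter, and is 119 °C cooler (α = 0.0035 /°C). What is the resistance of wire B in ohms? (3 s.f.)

166 Ω

R ∝ ρL/d² with ρ ∝ (1+αΔT), so R_B/R_A = (1 + 25.5/100) × (1 − 26.7/100)⁻² × (1 − 0.0035×119)
= 1.255 × 1.861 × 0.5835 = 1.363
R_B = 1.363 × 122 = 166 Ω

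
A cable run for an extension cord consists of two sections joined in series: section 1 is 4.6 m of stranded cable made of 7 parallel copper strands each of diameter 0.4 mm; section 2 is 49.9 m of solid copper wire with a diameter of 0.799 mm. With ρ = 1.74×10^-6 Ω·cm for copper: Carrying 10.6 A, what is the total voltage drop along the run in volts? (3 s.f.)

19.3 V

ρ = 1.74×10^-6 Ω·cm = 1.74×10^-8 Ω·m
Section 1: A_strand = π(2.0000e-04)² = 1.257e-07 m²; R₁ = ρL/(N·A_s) = (1.74×10^-8)(4.6)/(7×1.257e-07) = 0.09099 Ω
Section 2: A = π(d/2)² = π(3.9950e-04 m)² = 5.014e-07 m²
R₂ = (1.74×10^-8)(49.9)/(5.014e-07) = 1.732 Ω
R = R₁ + R₂ = 1.823 Ω
V = IR = 10.6 × 1.823 = 19.3 V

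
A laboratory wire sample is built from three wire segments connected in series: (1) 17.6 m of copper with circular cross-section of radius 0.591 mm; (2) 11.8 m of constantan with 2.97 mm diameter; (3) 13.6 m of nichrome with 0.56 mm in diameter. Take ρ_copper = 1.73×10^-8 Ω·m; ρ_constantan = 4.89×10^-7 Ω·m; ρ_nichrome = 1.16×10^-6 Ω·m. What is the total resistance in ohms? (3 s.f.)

65.2 Ω

Seg 1: A = πr² = π(5.9100e-04 m)² = 1.097e-06 m²
R_1 = (1.73×10^-8)(17.6)/(1.097e-06) = 0.2775 Ω
Seg 2: A = π(d/2)² = π(1.4850e-03 m)² = 6.928e-06 m²
R_2 = (4.89×10^-7)(11.8)/(6.928e-06) = 0.8329 Ω
Seg 3: A = π(d/2)² = π(2.8000e-04 m)² = 2.463e-07 m²
R_3 = (1.16×10^-6)(13.6)/(2.463e-07) = 64.05 Ω
R_total = R_1 + R_2 + R_3 = 65.2 Ω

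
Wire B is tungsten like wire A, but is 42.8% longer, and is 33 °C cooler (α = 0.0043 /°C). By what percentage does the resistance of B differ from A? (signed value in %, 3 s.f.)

22.5%

R ∝ ρL/d² with ρ ∝ (1+αΔT), so R_B/R_A = (1 + 42.8/100) × (1 − 0.0043×33)
= 1.428 × 0.8581 = 1.225
(R_B − R_A)/R_A = 1.225 − 1 = 22.5%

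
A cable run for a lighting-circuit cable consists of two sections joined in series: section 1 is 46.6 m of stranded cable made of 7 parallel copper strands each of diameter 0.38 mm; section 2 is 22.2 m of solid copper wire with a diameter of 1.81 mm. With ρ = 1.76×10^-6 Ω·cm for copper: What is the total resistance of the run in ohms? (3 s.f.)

ρ = 1.76×10^-6 Ω·cm = 1.76×10^-8 Ω·m
Section 1: A_strand = π(1.9000e-04)² = 1.134e-07 m²; R₁ = ρL/(N·A_s) = (1.76×10^-8)(46.6)/(7×1.134e-07) = 1.033 Ω
Section 2: A = π(d/2)² = π(9.0500e-04 m)² = 2.573e-06 m²
R₂ = (1.76×10^-8)(22.2)/(2.573e-06) = 0.1519 Ω
R = R₁ + R₂ = 1.18 Ω

1.18 Ω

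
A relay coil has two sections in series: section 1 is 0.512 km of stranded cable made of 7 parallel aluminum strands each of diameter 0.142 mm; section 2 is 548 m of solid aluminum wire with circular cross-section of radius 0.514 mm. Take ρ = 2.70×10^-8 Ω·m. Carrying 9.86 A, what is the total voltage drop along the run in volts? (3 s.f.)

Section 1: A_strand = π(7.1000e-05)² = 1.584e-08 m²; R₁ = ρL/(N·A_s) = (2.70×10^-8)(512)/(7×1.584e-08) = 124.7 Ω
Section 2: A = πr² = π(5.1400e-04 m)² = 8.300e-07 m²
R₂ = (2.70×10^-8)(548)/(8.300e-07) = 17.83 Ω
R = R₁ + R₂ = 142.5 Ω
V = IR = 9.86 × 142.5 = 1410 V

1410 V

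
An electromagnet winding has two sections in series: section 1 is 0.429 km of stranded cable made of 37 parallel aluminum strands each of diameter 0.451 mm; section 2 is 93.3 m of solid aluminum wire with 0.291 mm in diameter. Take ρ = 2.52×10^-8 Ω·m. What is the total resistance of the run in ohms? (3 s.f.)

37.2 Ω

Section 1: A_strand = π(2.2550e-04)² = 1.598e-07 m²; R₁ = ρL/(N·A_s) = (2.52×10^-8)(429)/(37×1.598e-07) = 1.829 Ω
Section 2: A = π(d/2)² = π(1.4550e-04 m)² = 6.651e-08 m²
R₂ = (2.52×10^-8)(93.3)/(6.651e-08) = 35.35 Ω
R = R₁ + R₂ = 37.2 Ω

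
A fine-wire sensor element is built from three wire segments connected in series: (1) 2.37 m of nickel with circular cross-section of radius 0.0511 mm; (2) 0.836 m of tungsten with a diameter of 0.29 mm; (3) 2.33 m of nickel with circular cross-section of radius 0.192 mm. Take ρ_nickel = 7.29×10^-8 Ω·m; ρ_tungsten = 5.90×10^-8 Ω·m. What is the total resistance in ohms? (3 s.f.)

23.3 Ω

Seg 1: A = πr² = π(5.1100e-05 m)² = 8.203e-09 m²
R_1 = (7.29×10^-8)(2.37)/(8.203e-09) = 21.06 Ω
Seg 2: A = π(d/2)² = π(1.4500e-04 m)² = 6.605e-08 m²
R_2 = (5.90×10^-8)(0.836)/(6.605e-08) = 0.7467 Ω
Seg 3: A = πr² = π(1.9200e-04 m)² = 1.158e-07 m²
R_3 = (7.29×10^-8)(2.33)/(1.158e-07) = 1.467 Ω
R_total = R_1 + R_2 + R_3 = 23.3 Ω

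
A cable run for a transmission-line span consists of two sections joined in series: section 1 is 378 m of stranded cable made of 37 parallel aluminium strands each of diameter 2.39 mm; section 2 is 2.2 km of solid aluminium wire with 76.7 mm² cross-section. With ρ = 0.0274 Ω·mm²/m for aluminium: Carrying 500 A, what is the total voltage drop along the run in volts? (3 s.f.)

ρ = 0.0274 Ω·mm²/m = 2.74×10^-8 Ω·m
Section 1: A_strand = π(1.1950e-03)² = 4.486e-06 m²; R₁ = ρL/(N·A_s) = (2.74×10^-8)(378)/(37×4.486e-06) = 0.0624 Ω
Section 2: A = 76.7 mm² = 7.670e-05 m²
R₂ = (2.74×10^-8)(2200)/(7.670e-05) = 0.7859 Ω
R = R₁ + R₂ = 0.8483 Ω
V = IR = 500 × 0.8483 = 424 V

424 V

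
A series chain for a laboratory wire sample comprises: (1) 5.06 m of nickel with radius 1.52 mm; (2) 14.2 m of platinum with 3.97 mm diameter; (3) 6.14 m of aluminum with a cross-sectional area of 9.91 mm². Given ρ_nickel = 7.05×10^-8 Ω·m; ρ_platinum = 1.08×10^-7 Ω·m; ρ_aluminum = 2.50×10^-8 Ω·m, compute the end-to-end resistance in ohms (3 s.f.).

Seg 1: A = πr² = π(1.5200e-03 m)² = 7.258e-06 m²
R_1 = (7.05×10^-8)(5.06)/(7.258e-06) = 0.04915 Ω
Seg 2: A = π(d/2)² = π(1.9850e-03 m)² = 1.238e-05 m²
R_2 = (1.08×10^-7)(14.2)/(1.238e-05) = 0.1239 Ω
Seg 3: A = 9.91 mm² = 9.910e-06 m²
R_3 = (2.50×10^-8)(6.14)/(9.910e-06) = 0.01549 Ω
R_total = R_1 + R_2 + R_3 = 0.189 Ω

0.189 Ω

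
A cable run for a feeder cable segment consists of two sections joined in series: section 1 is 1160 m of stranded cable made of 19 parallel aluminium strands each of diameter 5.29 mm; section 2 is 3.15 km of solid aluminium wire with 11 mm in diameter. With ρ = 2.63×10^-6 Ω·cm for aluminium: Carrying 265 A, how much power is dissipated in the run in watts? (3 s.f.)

66300 W

ρ = 2.63×10^-6 Ω·cm = 2.63×10^-8 Ω·m
Section 1: A_strand = π(2.6450e-03)² = 2.198e-05 m²; R₁ = ρL/(N·A_s) = (2.63×10^-8)(1160)/(19×2.198e-05) = 0.07306 Ω
Section 2: A = π(d/2)² = π(5.5000e-03 m)² = 9.503e-05 m²
R₂ = (2.63×10^-8)(3150)/(9.503e-05) = 0.8717 Ω
R = R₁ + R₂ = 0.9448 Ω
P = I²R = (265)² × 0.9448 = 66300 W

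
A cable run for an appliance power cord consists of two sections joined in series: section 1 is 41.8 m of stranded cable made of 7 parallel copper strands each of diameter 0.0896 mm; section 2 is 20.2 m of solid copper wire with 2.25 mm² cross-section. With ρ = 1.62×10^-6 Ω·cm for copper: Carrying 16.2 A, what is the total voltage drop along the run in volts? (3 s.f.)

251 V

ρ = 1.62×10^-6 Ω·cm = 1.62×10^-8 Ω·m
Section 1: A_strand = π(4.4800e-05)² = 6.305e-09 m²; R₁ = ρL/(N·A_s) = (1.62×10^-8)(41.8)/(7×6.305e-09) = 15.34 Ω
Section 2: A = 2.25 mm² = 2.250e-06 m²
R₂ = (1.62×10^-8)(20.2)/(2.250e-06) = 0.1454 Ω
R = R₁ + R₂ = 15.49 Ω
V = IR = 16.2 × 15.49 = 251 V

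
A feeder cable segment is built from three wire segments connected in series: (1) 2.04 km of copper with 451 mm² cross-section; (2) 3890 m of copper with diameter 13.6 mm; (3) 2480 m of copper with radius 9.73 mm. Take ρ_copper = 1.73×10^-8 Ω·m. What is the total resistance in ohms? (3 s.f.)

Seg 1: A = 451 mm² = 4.510e-04 m²
R_1 = (1.73×10^-8)(2040)/(4.510e-04) = 0.07825 Ω
Seg 2: A = π(d/2)² = π(6.8000e-03 m)² = 1.453e-04 m²
R_2 = (1.73×10^-8)(3890)/(1.453e-04) = 0.4633 Ω
Seg 3: A = πr² = π(9.7300e-03 m)² = 2.974e-04 m²
R_3 = (1.73×10^-8)(2480)/(2.974e-04) = 0.1443 Ω
R_total = R_1 + R_2 + R_3 = 0.686 Ω

0.686 Ω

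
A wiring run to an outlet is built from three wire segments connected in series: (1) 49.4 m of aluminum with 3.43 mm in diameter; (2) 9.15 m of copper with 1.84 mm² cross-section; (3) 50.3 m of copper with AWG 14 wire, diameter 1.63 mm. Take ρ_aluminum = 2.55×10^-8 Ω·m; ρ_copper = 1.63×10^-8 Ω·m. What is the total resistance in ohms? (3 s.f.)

Seg 1: A = π(d/2)² = π(1.7150e-03 m)² = 9.240e-06 m²
R_1 = (2.55×10^-8)(49.4)/(9.240e-06) = 0.1363 Ω
Seg 2: A = 1.84 mm² = 1.840e-06 m²
R_2 = (1.63×10^-8)(9.15)/(1.840e-06) = 0.08106 Ω
Seg 3: A = π(1.63/2 mm)² = π(8.1500e-04 m)² = 2.087e-06 m²
R_3 = (1.63×10^-8)(50.3)/(2.087e-06) = 0.3929 Ω
R_total = R_1 + R_2 + R_3 = 0.610 Ω

0.610 Ω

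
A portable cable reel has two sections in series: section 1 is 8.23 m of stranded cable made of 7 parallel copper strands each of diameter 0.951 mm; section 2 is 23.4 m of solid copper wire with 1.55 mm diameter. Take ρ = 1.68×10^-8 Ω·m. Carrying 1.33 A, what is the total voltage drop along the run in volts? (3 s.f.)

0.314 V

Section 1: A_strand = π(4.7550e-04)² = 7.103e-07 m²; R₁ = ρL/(N·A_s) = (1.68×10^-8)(8.23)/(7×7.103e-07) = 0.02781 Ω
Section 2: A = π(d/2)² = π(7.7500e-04 m)² = 1.887e-06 m²
R₂ = (1.68×10^-8)(23.4)/(1.887e-06) = 0.2083 Ω
R = R₁ + R₂ = 0.2361 Ω
V = IR = 1.33 × 0.2361 = 0.314 V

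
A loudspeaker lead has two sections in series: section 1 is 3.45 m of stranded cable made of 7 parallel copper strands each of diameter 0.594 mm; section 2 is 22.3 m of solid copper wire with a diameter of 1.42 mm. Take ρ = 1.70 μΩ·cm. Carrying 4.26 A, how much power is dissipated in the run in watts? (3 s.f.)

4.89 W

ρ = 1.70 μΩ·cm = 1.70×10^-8 Ω·m
Section 1: A_strand = π(2.9700e-04)² = 2.771e-07 m²; R₁ = ρL/(N·A_s) = (1.70×10^-8)(3.45)/(7×2.771e-07) = 0.03023 Ω
Section 2: A = π(d/2)² = π(7.1000e-04 m)² = 1.584e-06 m²
R₂ = (1.70×10^-8)(22.3)/(1.584e-06) = 0.2394 Ω
R = R₁ + R₂ = 0.2696 Ω
P = I²R = (4.26)² × 0.2696 = 4.89 W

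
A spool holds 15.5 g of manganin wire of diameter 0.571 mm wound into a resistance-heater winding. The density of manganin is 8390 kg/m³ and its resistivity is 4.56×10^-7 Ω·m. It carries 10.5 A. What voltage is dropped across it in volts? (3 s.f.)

A = π(d/2)² = π(2.8550e-04 m)² = 2.5607e-07 m²
L = m/(density·A) = 0.0155/(8390×2.5607e-07) = 7.215 m
R = ρL/A = (4.56×10^-7)(7.215)/(2.5607e-07) = 12.85 Ω
V = IR = 10.5 × 12.85 = 135 V

135 V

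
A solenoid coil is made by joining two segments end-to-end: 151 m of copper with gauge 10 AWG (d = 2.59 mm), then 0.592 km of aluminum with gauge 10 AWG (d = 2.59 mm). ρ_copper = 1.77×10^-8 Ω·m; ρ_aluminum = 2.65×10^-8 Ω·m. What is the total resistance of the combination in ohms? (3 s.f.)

3.48 Ω

Segment 1: A = π(2.59/2 mm)² = π(1.2950e-03 m)² = 5.269e-06 m²
R₁ = ρL/A = (1.77×10^-8)(151)/(5.269e-06) = 0.5073 Ω
R₂ = (2.65×10^-8)(592)/(5.269e-06) = 2.978 Ω
R = R₁ + R₂ = 3.48 Ω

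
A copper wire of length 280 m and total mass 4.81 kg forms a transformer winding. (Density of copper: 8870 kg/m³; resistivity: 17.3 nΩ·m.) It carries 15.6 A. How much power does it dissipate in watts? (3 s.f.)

609 W

ρ = 17.3 nΩ·m = 1.73×10^-8 Ω·m
A = m/(density·L) = 4.81/(8870×280) = 1.9367e-06 m²
R = ρL/A = (1.73×10^-8)(280)/(1.9367e-06) = 2.501 Ω
P = I²R = (15.6)² × 2.501 = 609 W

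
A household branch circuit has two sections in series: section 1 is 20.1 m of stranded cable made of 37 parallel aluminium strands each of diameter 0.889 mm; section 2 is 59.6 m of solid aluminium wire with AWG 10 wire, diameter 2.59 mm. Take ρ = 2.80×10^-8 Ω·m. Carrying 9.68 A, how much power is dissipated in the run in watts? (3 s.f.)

Section 1: A_strand = π(4.4450e-04)² = 6.207e-07 m²; R₁ = ρL/(N·A_s) = (2.80×10^-8)(20.1)/(37×6.207e-07) = 0.02451 Ω
Section 2: A = π(2.59/2 mm)² = π(1.2950e-03 m)² = 5.269e-06 m²
R₂ = (2.80×10^-8)(59.6)/(5.269e-06) = 0.3167 Ω
R = R₁ + R₂ = 0.3413 Ω
P = I²R = (9.68)² × 0.3413 = 32.0 W

32.0 W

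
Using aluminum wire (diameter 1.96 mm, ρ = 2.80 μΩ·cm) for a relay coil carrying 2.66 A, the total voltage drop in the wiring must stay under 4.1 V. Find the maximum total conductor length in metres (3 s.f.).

ρ = 2.80 μΩ·cm = 2.80×10^-8 Ω·m
A = π(d/2)² = π(9.8000e-04 m)² = 3.017e-06 m²
L_max = V_max·A/(1·ρI) = (4.1)(3.017e-06)/(2.80×10^-8×2.66) = 166 m

166 m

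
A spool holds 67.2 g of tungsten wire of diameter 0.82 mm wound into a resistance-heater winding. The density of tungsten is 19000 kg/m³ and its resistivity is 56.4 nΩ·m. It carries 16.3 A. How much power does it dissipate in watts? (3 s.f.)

ρ = 56.4 nΩ·m = 5.64×10^-8 Ω·m
A = π(d/2)² = π(4.1000e-04 m)² = 5.2810e-07 m²
L = m/(density·A) = 0.0672/(19000×5.2810e-07) = 6.697 m
R = ρL/A = (5.64×10^-8)(6.697)/(5.2810e-07) = 0.7153 Ω
P = I²R = (16.3)² × 0.7153 = 190 W

190 W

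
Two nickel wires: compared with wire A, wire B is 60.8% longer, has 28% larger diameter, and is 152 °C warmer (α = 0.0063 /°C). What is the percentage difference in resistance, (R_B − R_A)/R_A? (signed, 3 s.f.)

R ∝ ρL/d² with ρ ∝ (1+αΔT), so R_B/R_A = (1 + 60.8/100) × (1 + 28/100)⁻² × (1 + 0.0063×152)
= 1.608 × 0.6103 × 1.958 = 1.921
(R_B − R_A)/R_A = 1.921 − 1 = 92.1%

92.1%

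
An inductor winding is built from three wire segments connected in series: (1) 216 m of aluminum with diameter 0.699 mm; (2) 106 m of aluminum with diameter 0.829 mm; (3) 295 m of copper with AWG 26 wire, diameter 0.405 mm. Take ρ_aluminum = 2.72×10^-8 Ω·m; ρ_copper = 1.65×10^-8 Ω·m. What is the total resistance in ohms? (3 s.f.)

Seg 1: A = π(d/2)² = π(3.4950e-04 m)² = 3.837e-07 m²
R_1 = (2.72×10^-8)(216)/(3.837e-07) = 15.31 Ω
Seg 2: A = π(d/2)² = π(4.1450e-04 m)² = 5.398e-07 m²
R_2 = (2.72×10^-8)(106)/(5.398e-07) = 5.342 Ω
Seg 3: A = π(0.405/2 mm)² = π(2.0250e-04 m)² = 1.288e-07 m²
R_3 = (1.65×10^-8)(295)/(1.288e-07) = 37.78 Ω
R_total = R_1 + R_2 + R_3 = 58.4 Ω

58.4 Ω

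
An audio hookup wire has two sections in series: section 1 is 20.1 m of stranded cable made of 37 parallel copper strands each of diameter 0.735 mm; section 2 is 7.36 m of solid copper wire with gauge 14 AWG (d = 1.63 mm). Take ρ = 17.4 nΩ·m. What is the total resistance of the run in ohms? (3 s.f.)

0.0836 Ω

ρ = 17.4 nΩ·m = 1.74×10^-8 Ω·m
Section 1: A_strand = π(3.6750e-04)² = 4.243e-07 m²; R₁ = ρL/(N·A_s) = (1.74×10^-8)(20.1)/(37×4.243e-07) = 0.02228 Ω
Section 2: A = π(1.63/2 mm)² = π(8.1500e-04 m)² = 2.087e-06 m²
R₂ = (1.74×10^-8)(7.36)/(2.087e-06) = 0.06137 Ω
R = R₁ + R₂ = 0.0836 Ω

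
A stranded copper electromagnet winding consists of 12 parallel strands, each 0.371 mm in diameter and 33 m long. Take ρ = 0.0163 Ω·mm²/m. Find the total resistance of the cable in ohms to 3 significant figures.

0.415 Ω

ρ = 0.0163 Ω·mm²/m = 1.63×10^-8 Ω·m
A_strand = π(1.8550e-04 m)² = 1.081e-07 m²
R_strand = ρL/A = (1.63×10^-8)(33)/(1.081e-07) = 4.976 Ω
R_total = R_strand/N = 4.976/12 = 0.415 Ω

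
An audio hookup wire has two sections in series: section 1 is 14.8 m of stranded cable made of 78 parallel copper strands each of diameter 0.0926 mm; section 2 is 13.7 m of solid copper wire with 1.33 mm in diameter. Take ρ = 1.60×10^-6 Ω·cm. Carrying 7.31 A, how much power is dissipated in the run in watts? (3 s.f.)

ρ = 1.60×10^-6 Ω·cm = 1.60×10^-8 Ω·m
Section 1: A_strand = π(4.6300e-05)² = 6.735e-09 m²; R₁ = ρL/(N·A_s) = (1.60×10^-8)(14.8)/(78×6.735e-09) = 0.4508 Ω
Section 2: A = π(d/2)² = π(6.6500e-04 m)² = 1.389e-06 m²
R₂ = (1.60×10^-8)(13.7)/(1.389e-06) = 0.1578 Ω
R = R₁ + R₂ = 0.6086 Ω
P = I²R = (7.31)² × 0.6086 = 32.5 W

32.5 W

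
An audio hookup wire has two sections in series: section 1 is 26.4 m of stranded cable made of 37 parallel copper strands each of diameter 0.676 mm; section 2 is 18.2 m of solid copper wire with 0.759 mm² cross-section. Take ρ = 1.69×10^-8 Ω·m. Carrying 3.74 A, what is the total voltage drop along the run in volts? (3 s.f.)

1.64 V

Section 1: A_strand = π(3.3800e-04)² = 3.589e-07 m²; R₁ = ρL/(N·A_s) = (1.69×10^-8)(26.4)/(37×3.589e-07) = 0.0336 Ω
Section 2: A = 0.759 mm² = 7.590e-07 m²
R₂ = (1.69×10^-8)(18.2)/(7.590e-07) = 0.4052 Ω
R = R₁ + R₂ = 0.4388 Ω
V = IR = 3.74 × 0.4388 = 1.64 V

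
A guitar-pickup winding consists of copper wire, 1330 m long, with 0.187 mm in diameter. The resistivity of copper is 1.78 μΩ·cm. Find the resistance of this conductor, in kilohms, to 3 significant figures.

0.862 kΩ

ρ = 1.78 μΩ·cm = 1.78×10^-8 Ω·m
A = π(d/2)² = π(9.3500e-05 m)² = 2.746e-08 m²
R = ρL/A = (1.78×10^-8)(1330 m)/(2.746e-08 m²) = 0.862 kΩ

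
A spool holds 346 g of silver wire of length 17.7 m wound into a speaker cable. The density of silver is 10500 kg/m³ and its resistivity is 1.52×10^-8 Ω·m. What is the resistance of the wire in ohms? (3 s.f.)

A = m/(density·L) = 0.346/(10500×17.7) = 1.8617e-06 m²
R = ρL/A = (1.52×10^-8)(17.7)/(1.8617e-06) = 0.145 Ω

0.145 Ω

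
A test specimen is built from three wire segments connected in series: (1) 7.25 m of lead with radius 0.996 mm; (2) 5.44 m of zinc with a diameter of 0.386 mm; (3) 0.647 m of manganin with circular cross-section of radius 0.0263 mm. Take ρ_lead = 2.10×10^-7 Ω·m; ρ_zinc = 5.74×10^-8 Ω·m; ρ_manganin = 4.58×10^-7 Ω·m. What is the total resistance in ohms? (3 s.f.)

Seg 1: A = πr² = π(9.9600e-04 m)² = 3.117e-06 m²
R_1 = (2.10×10^-7)(7.25)/(3.117e-06) = 0.4885 Ω
Seg 2: A = π(d/2)² = π(1.9300e-04 m)² = 1.170e-07 m²
R_2 = (5.74×10^-8)(5.44)/(1.170e-07) = 2.668 Ω
Seg 3: A = πr² = π(2.6300e-05 m)² = 2.173e-09 m²
R_3 = (4.58×10^-7)(0.647)/(2.173e-09) = 136.4 Ω
R_total = R_1 + R_2 + R_3 = 140 Ω

140 Ω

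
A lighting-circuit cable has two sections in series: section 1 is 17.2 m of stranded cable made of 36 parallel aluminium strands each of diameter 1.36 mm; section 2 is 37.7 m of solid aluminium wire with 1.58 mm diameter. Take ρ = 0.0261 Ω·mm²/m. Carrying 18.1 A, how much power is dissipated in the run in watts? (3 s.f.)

ρ = 0.0261 Ω·mm²/m = 2.61×10^-8 Ω·m
Section 1: A_strand = π(6.8000e-04)² = 1.453e-06 m²; R₁ = ρL/(N·A_s) = (2.61×10^-8)(17.2)/(36×1.453e-06) = 0.008584 Ω
Section 2: A = π(d/2)² = π(7.9000e-04 m)² = 1.961e-06 m²
R₂ = (2.61×10^-8)(37.7)/(1.961e-06) = 0.5019 Ω
R = R₁ + R₂ = 0.5104 Ω
P = I²R = (18.1)² × 0.5104 = 167 W

167 W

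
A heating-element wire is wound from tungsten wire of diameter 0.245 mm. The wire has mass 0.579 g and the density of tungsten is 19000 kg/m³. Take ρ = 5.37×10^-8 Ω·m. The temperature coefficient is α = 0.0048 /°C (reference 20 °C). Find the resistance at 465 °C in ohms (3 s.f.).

A = π(d/2)² = π(1.2250e-04 m)² = 4.7144e-08 m²
L = m/(density·A) = 5.790×10^-4/(19000×4.7144e-08) = 0.6464 m
R = ρL/A = (5.37×10^-8)(0.6464)/(4.7144e-08) = 0.7363 Ω
R(465 °C) = 0.7363 × (1 + 0.0048×445) = 2.31 Ω

2.31 Ω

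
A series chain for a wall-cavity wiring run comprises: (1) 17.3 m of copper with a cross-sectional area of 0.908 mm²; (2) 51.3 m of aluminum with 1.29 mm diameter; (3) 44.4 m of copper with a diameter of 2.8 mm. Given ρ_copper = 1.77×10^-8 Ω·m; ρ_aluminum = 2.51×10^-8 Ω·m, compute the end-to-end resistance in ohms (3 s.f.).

1.45 Ω

Seg 1: A = 0.908 mm² = 9.080e-07 m²
R_1 = (1.77×10^-8)(17.3)/(9.080e-07) = 0.3372 Ω
Seg 2: A = π(d/2)² = π(6.4500e-04 m)² = 1.307e-06 m²
R_2 = (2.51×10^-8)(51.3)/(1.307e-06) = 0.9852 Ω
Seg 3: A = π(d/2)² = π(1.4000e-03 m)² = 6.158e-06 m²
R_3 = (1.77×10^-8)(44.4)/(6.158e-06) = 0.1276 Ω
R_total = R_1 + R_2 + R_3 = 1.45 Ω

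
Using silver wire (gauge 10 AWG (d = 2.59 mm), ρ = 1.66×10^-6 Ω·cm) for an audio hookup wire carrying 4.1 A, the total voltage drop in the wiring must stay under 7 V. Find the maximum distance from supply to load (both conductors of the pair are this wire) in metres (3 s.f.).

ρ = 1.66×10^-6 Ω·cm = 1.66×10^-8 Ω·m
A = π(2.59/2 mm)² = π(1.2950e-03 m)² = 5.269e-06 m²
L_max = V_max·A/(2·ρI) = (7)(5.269e-06)/(2×1.66×10^-8×4.1) = 271 m

271 m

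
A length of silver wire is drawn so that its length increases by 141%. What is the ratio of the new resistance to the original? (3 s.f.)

k = 1 + 141/100 = 2.41; volume constant ⇒ A' = A/k, so R' = k²R.
Factor = 5.81

5.81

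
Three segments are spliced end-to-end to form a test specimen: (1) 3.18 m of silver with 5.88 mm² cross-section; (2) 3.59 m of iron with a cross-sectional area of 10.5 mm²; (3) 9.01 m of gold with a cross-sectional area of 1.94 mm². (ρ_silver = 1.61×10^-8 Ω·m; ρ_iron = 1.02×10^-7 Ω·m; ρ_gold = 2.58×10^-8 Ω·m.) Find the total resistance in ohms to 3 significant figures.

0.163 Ω

Seg 1: A = 5.88 mm² = 5.880e-06 m²
R_1 = (1.61×10^-8)(3.18)/(5.880e-06) = 0.008707 Ω
Seg 2: A = 10.5 mm² = 1.050e-05 m²
R_2 = (1.02×10^-7)(3.59)/(1.050e-05) = 0.03487 Ω
Seg 3: A = 1.94 mm² = 1.940e-06 m²
R_3 = (2.58×10^-8)(9.01)/(1.940e-06) = 0.1198 Ω
R_total = R_1 + R_2 + R_3 = 0.163 Ω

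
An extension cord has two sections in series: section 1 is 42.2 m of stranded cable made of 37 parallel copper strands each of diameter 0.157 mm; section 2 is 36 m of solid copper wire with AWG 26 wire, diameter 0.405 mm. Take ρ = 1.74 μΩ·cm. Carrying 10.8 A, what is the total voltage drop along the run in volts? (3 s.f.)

63.6 V

ρ = 1.74 μΩ·cm = 1.74×10^-8 Ω·m
Section 1: A_strand = π(7.8500e-05)² = 1.936e-08 m²; R₁ = ρL/(N·A_s) = (1.74×10^-8)(42.2)/(37×1.936e-08) = 1.025 Ω
Section 2: A = π(0.405/2 mm)² = π(2.0250e-04 m)² = 1.288e-07 m²
R₂ = (1.74×10^-8)(36)/(1.288e-07) = 4.862 Ω
R = R₁ + R₂ = 5.888 Ω
V = IR = 10.8 × 5.888 = 63.6 V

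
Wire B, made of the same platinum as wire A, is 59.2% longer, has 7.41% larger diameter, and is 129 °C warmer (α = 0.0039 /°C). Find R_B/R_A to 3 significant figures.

R ∝ ρL/d² with ρ ∝ (1+αΔT), so R_B/R_A = (1 + 59.2/100) × (1 + 7.41/100)⁻² × (1 + 0.0039×129)
= 1.592 × 0.8668 × 1.503 = 2.07

2.07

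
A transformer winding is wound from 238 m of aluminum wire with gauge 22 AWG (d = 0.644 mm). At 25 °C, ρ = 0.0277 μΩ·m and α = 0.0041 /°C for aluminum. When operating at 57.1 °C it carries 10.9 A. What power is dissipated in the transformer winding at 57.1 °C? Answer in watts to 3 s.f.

2720 W

ρ = 0.0277 μΩ·m = 2.77×10^-8 Ω·m
A = π(0.644/2 mm)² = π(3.2200e-04 m)² = 3.257e-07 m²
R₍25₎ = ρL/A = (2.77×10^-8)(238)/(3.257e-07) = 20.24 Ω
R₍57.1₎ = R₍25₎(1 + αΔT) = 20.24 × (1 + 0.0041×32.1) = 22.9 Ω
P = I²R = (10.9)² × 22.9 = 2720 W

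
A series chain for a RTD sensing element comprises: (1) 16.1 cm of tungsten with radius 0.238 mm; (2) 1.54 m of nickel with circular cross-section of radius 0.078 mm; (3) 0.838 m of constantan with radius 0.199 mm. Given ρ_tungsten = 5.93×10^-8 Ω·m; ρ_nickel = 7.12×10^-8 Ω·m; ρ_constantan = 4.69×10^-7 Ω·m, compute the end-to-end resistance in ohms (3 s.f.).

8.95 Ω

Seg 1: A = πr² = π(2.3800e-04 m)² = 1.780e-07 m²
R_1 = (5.93×10^-8)(0.161)/(1.780e-07) = 0.05365 Ω
Seg 2: A = πr² = π(7.8000e-05 m)² = 1.911e-08 m²
R_2 = (7.12×10^-8)(1.54)/(1.911e-08) = 5.737 Ω
Seg 3: A = πr² = π(1.9900e-04 m)² = 1.244e-07 m²
R_3 = (4.69×10^-7)(0.838)/(1.244e-07) = 3.159 Ω
R_total = R_1 + R_2 + R_3 = 8.95 Ω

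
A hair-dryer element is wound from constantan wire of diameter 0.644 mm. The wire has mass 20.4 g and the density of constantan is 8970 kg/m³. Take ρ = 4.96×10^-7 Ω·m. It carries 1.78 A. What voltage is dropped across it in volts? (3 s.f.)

A = π(d/2)² = π(3.2200e-04 m)² = 3.2573e-07 m²
L = m/(density·A) = 0.0204/(8970×3.2573e-07) = 6.982 m
R = ρL/A = (4.96×10^-7)(6.982)/(3.2573e-07) = 10.63 Ω
V = IR = 1.78 × 10.63 = 18.9 V

18.9 V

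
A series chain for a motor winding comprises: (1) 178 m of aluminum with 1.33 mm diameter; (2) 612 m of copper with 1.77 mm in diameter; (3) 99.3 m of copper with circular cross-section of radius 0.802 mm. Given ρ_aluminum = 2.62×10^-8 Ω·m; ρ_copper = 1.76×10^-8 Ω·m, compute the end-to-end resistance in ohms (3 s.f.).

Seg 1: A = π(d/2)² = π(6.6500e-04 m)² = 1.389e-06 m²
R_1 = (2.62×10^-8)(178)/(1.389e-06) = 3.357 Ω
Seg 2: A = π(d/2)² = π(8.8500e-04 m)² = 2.461e-06 m²
R_2 = (1.76×10^-8)(612)/(2.461e-06) = 4.378 Ω
Seg 3: A = πr² = π(8.0200e-04 m)² = 2.021e-06 m²
R_3 = (1.76×10^-8)(99.3)/(2.021e-06) = 0.8649 Ω
R_total = R_1 + R_2 + R_3 = 8.60 Ω

8.60 Ω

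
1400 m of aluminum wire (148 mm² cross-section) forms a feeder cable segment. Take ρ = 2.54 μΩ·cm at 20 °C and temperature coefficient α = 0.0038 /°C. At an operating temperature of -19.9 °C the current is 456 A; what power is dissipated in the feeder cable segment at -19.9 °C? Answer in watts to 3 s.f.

ρ = 2.54 μΩ·cm = 2.54×10^-8 Ω·m
A = 148 mm² = 1.480e-04 m²
R₍20₎ = ρL/A = (2.54×10^-8)(1400)/(1.480e-04) = 0.2403 Ω
R₍-19.9₎ = R₍20₎(1 + αΔT) = 0.2403 × (1 + 0.0038×-39.9) = 0.2038 Ω
P = I²R = (456)² × 0.2038 = 42400 W

42400 W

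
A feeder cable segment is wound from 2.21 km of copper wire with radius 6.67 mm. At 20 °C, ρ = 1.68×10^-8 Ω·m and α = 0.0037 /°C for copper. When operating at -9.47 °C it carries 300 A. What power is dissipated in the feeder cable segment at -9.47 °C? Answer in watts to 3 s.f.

21300 W

A = πr² = π(6.6700e-03 m)² = 1.398e-04 m²
R₍20₎ = ρL/A = (1.68×10^-8)(2210)/(1.398e-04) = 0.2656 Ω
R₍-9.47₎ = R₍20₎(1 + αΔT) = 0.2656 × (1 + 0.0037×-29.5) = 0.2367 Ω
P = I²R = (300)² × 0.2367 = 21300 W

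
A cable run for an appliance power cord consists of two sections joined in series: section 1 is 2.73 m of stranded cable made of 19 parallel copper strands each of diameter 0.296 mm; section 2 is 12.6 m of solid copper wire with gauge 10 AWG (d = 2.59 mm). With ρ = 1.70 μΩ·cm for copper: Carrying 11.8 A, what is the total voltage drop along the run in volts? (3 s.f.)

ρ = 1.70 μΩ·cm = 1.70×10^-8 Ω·m
Section 1: A_strand = π(1.4800e-04)² = 6.881e-08 m²; R₁ = ρL/(N·A_s) = (1.70×10^-8)(2.73)/(19×6.881e-08) = 0.0355 Ω
Section 2: A = π(2.59/2 mm)² = π(1.2950e-03 m)² = 5.269e-06 m²
R₂ = (1.70×10^-8)(12.6)/(5.269e-06) = 0.04066 Ω
R = R₁ + R₂ = 0.07615 Ω
V = IR = 11.8 × 0.07615 = 0.899 V

0.899 V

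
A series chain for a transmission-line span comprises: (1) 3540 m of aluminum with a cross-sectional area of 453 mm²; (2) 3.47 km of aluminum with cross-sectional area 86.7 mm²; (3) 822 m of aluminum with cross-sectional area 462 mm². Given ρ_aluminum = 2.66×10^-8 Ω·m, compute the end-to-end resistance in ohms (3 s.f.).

1.32 Ω

Seg 1: A = 453 mm² = 4.530e-04 m²
R_1 = (2.66×10^-8)(3540)/(4.530e-04) = 0.2079 Ω
Seg 2: A = 86.7 mm² = 8.670e-05 m²
R_2 = (2.66×10^-8)(3470)/(8.670e-05) = 1.065 Ω
Seg 3: A = 462 mm² = 4.620e-04 m²
R_3 = (2.66×10^-8)(822)/(4.620e-04) = 0.04733 Ω
R_total = R_1 + R_2 + R_3 = 1.32 Ω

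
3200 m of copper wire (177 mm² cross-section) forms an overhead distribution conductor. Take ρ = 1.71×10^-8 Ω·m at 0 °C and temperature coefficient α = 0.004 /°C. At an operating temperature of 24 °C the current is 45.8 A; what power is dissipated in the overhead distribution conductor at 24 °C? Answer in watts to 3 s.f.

A = 177 mm² = 1.770e-04 m²
R₍0₎ = ρL/A = (1.71×10^-8)(3200)/(1.770e-04) = 0.3092 Ω
R₍24₎ = R₍0₎(1 + αΔT) = 0.3092 × (1 + 0.004×24) = 0.3388 Ω
P = I²R = (45.8)² × 0.3388 = 711 W

711 W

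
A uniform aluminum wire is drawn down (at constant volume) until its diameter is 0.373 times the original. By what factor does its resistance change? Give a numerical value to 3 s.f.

Volume constant ⇒ L' = L/r² with r = 0.373. R' = ρL'/A' = ρ(L/r²)/(πr²d₀²/4) = R/r⁴.
Factor = 51.7

51.7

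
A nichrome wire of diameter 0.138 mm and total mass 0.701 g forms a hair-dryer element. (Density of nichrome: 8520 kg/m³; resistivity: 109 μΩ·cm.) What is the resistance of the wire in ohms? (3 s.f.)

ρ = 109 μΩ·cm = 1.09×10^-6 Ω·m
A = π(d/2)² = π(6.9000e-05 m)² = 1.4957e-08 m²
L = m/(density·A) = 7.010×10^-4/(8520×1.4957e-08) = 5.501 m
R = ρL/A = (1.09×10^-6)(5.501)/(1.4957e-08) = 401 Ω

401 Ω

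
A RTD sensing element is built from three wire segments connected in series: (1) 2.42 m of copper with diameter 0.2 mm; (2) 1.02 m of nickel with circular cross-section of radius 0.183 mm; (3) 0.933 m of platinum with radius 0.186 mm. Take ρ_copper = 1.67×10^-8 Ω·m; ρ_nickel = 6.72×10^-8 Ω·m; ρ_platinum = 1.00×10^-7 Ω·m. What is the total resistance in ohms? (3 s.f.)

Seg 1: A = π(d/2)² = π(1.0000e-04 m)² = 3.142e-08 m²
R_1 = (1.67×10^-8)(2.42)/(3.142e-08) = 1.286 Ω
Seg 2: A = πr² = π(1.8300e-04 m)² = 1.052e-07 m²
R_2 = (6.72×10^-8)(1.02)/(1.052e-07) = 0.6515 Ω
Seg 3: A = πr² = π(1.8600e-04 m)² = 1.087e-07 m²
R_3 = (1.00×10^-7)(0.933)/(1.087e-07) = 0.8584 Ω
R_total = R_1 + R_2 + R_3 = 2.80 Ω

2.80 Ω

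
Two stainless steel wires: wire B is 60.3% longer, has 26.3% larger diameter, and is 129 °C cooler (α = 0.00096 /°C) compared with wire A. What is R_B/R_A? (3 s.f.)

R ∝ ρL/d² with ρ ∝ (1+αΔT), so R_B/R_A = (1 + 60.3/100) × (1 + 26.3/100)⁻² × (1 − 0.00096×129)
= 1.603 × 0.6269 × 0.8762 = 0.880

0.880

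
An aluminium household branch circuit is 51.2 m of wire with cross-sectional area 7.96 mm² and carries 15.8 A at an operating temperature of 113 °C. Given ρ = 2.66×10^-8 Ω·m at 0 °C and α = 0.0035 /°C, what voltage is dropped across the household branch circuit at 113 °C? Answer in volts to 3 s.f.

3.77 V

A = 7.96 mm² = 7.960e-06 m²
R₍0₎ = ρL/A = (2.66×10^-8)(51.2)/(7.960e-06) = 0.1711 Ω
R₍113₎ = R₍0₎(1 + αΔT) = 0.1711 × (1 + 0.0035×113) = 0.2388 Ω
V = IR = 15.8 × 0.2388 = 3.77 V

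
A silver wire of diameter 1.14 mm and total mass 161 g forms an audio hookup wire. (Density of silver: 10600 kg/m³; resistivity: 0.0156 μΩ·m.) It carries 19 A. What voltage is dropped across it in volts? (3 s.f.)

ρ = 0.0156 μΩ·m = 1.56×10^-8 Ω·m
A = π(d/2)² = π(5.7000e-04 m)² = 1.0207e-06 m²
L = m/(density·A) = 0.161/(10600×1.0207e-06) = 14.88 m
R = ρL/A = (1.56×10^-8)(14.88)/(1.0207e-06) = 0.2274 Ω
V = IR = 19 × 0.2274 = 4.32 V

4.32 V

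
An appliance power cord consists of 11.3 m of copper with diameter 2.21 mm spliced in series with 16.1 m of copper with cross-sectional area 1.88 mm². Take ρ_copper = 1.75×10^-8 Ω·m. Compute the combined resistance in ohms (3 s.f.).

Segment 1: A = π(d/2)² = π(1.1050e-03 m)² = 3.836e-06 m²
R₁ = ρL/A = (1.75×10^-8)(11.3)/(3.836e-06) = 0.05155 Ω
Segment 2: A = 1.88 mm² = 1.880e-06 m²
R₂ = (1.75×10^-8)(16.1)/(1.880e-06) = 0.1499 Ω
R = R₁ + R₂ = 0.201 Ω

0.201 Ω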